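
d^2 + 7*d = d*(d + 7)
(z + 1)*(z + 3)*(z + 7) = z^3 + 11*z^2 + 31*z + 21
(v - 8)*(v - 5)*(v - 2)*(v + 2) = v^4 - 13*v^3 + 36*v^2 + 52*v - 160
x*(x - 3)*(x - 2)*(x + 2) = x^4 - 3*x^3 - 4*x^2 + 12*x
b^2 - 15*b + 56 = (b - 8)*(b - 7)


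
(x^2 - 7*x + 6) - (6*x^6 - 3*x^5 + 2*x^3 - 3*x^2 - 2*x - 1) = -6*x^6 + 3*x^5 - 2*x^3 + 4*x^2 - 5*x + 7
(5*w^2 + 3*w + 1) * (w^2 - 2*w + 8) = 5*w^4 - 7*w^3 + 35*w^2 + 22*w + 8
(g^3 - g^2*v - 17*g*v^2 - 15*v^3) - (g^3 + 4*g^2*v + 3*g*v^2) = -5*g^2*v - 20*g*v^2 - 15*v^3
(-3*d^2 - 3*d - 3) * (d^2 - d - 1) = -3*d^4 + 3*d^2 + 6*d + 3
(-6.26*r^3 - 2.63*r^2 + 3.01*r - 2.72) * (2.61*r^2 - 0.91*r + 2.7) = -16.3386*r^5 - 1.1677*r^4 - 6.6526*r^3 - 16.9393*r^2 + 10.6022*r - 7.344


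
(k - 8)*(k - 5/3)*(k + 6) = k^3 - 11*k^2/3 - 134*k/3 + 80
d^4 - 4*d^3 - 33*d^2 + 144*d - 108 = (d - 6)*(d - 3)*(d - 1)*(d + 6)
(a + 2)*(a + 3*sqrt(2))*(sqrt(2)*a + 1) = sqrt(2)*a^3 + 2*sqrt(2)*a^2 + 7*a^2 + 3*sqrt(2)*a + 14*a + 6*sqrt(2)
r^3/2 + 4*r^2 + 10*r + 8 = (r/2 + 1)*(r + 2)*(r + 4)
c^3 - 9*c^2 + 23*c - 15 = (c - 5)*(c - 3)*(c - 1)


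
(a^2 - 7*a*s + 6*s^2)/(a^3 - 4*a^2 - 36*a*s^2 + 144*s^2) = (a - s)/(a^2 + 6*a*s - 4*a - 24*s)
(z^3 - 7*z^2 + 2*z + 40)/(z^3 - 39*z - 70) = (z^2 - 9*z + 20)/(z^2 - 2*z - 35)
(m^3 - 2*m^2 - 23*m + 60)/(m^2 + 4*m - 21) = (m^2 + m - 20)/(m + 7)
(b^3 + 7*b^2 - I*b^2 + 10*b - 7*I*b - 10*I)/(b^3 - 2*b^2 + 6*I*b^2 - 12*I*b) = (b^3 + b^2*(7 - I) + b*(10 - 7*I) - 10*I)/(b*(b^2 + 2*b*(-1 + 3*I) - 12*I))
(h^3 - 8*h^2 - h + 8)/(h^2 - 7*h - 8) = h - 1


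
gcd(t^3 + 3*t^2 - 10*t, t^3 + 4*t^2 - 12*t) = t^2 - 2*t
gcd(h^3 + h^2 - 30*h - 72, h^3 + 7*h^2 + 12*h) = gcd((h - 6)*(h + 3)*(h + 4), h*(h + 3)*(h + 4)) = h^2 + 7*h + 12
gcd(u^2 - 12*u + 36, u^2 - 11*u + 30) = u - 6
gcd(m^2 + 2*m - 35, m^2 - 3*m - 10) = m - 5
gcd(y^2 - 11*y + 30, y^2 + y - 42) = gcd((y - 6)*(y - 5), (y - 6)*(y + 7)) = y - 6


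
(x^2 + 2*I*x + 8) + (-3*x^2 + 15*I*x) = -2*x^2 + 17*I*x + 8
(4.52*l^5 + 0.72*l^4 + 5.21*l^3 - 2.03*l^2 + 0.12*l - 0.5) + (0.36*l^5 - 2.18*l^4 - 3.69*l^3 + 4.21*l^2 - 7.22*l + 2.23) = 4.88*l^5 - 1.46*l^4 + 1.52*l^3 + 2.18*l^2 - 7.1*l + 1.73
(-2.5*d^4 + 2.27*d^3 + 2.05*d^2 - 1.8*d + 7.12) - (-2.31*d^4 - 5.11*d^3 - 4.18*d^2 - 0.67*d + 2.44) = -0.19*d^4 + 7.38*d^3 + 6.23*d^2 - 1.13*d + 4.68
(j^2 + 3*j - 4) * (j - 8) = j^3 - 5*j^2 - 28*j + 32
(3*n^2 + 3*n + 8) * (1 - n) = -3*n^3 - 5*n + 8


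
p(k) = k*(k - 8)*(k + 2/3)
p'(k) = k*(k - 8) + k*(k + 2/3) + (k - 8)*(k + 2/3)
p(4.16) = -77.10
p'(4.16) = -14.43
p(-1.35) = -8.63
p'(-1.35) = 19.93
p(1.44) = -19.90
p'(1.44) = -20.23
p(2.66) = -47.25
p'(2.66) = -23.12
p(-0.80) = -0.94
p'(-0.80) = 8.32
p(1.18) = -14.86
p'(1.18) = -18.46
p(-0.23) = 0.83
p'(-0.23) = -1.80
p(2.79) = -50.25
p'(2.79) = -22.90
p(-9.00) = -1275.00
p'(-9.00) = 369.67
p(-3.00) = -77.00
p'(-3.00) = 65.67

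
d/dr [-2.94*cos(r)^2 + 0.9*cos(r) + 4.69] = (5.88*cos(r) - 0.9)*sin(r)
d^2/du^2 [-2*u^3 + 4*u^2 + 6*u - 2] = 8 - 12*u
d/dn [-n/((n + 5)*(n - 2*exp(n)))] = (-n*(n + 5)*(2*exp(n) - 1) + n*(n - 2*exp(n)) - (n + 5)*(n - 2*exp(n)))/((n + 5)^2*(n - 2*exp(n))^2)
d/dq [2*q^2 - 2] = 4*q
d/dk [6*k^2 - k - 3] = 12*k - 1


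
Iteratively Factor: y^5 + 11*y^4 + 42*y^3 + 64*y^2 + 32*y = (y + 4)*(y^4 + 7*y^3 + 14*y^2 + 8*y) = (y + 4)^2*(y^3 + 3*y^2 + 2*y) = y*(y + 4)^2*(y^2 + 3*y + 2) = y*(y + 2)*(y + 4)^2*(y + 1)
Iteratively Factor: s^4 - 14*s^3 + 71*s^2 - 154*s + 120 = (s - 3)*(s^3 - 11*s^2 + 38*s - 40) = (s - 4)*(s - 3)*(s^2 - 7*s + 10) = (s - 4)*(s - 3)*(s - 2)*(s - 5)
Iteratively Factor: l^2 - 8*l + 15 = (l - 3)*(l - 5)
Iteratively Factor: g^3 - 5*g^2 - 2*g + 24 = (g - 3)*(g^2 - 2*g - 8) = (g - 4)*(g - 3)*(g + 2)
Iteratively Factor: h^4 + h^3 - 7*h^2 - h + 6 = (h - 2)*(h^3 + 3*h^2 - h - 3) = (h - 2)*(h + 3)*(h^2 - 1) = (h - 2)*(h - 1)*(h + 3)*(h + 1)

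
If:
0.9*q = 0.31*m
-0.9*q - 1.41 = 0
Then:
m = -4.55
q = -1.57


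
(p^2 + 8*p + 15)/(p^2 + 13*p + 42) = (p^2 + 8*p + 15)/(p^2 + 13*p + 42)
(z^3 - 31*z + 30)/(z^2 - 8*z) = (z^3 - 31*z + 30)/(z*(z - 8))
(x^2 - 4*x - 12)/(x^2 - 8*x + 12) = (x + 2)/(x - 2)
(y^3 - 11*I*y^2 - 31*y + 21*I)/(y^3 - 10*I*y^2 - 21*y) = (y - I)/y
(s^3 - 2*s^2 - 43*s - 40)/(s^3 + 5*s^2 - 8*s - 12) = (s^2 - 3*s - 40)/(s^2 + 4*s - 12)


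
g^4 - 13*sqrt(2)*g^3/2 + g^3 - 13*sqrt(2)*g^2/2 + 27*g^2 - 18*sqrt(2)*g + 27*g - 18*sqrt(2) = (g + 1)*(g - 3*sqrt(2))*(g - 2*sqrt(2))*(g - 3*sqrt(2)/2)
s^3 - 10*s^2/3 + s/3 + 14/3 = (s - 7/3)*(s - 2)*(s + 1)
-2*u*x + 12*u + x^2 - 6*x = (-2*u + x)*(x - 6)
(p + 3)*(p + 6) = p^2 + 9*p + 18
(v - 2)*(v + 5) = v^2 + 3*v - 10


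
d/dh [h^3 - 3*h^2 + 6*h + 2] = 3*h^2 - 6*h + 6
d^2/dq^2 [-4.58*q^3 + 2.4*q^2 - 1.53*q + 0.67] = 4.8 - 27.48*q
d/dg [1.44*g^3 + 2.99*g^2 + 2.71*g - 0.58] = 4.32*g^2 + 5.98*g + 2.71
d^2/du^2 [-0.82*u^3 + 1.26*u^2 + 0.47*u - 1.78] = 2.52 - 4.92*u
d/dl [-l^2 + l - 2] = 1 - 2*l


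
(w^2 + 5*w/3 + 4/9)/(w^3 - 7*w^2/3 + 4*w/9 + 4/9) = (3*w + 4)/(3*w^2 - 8*w + 4)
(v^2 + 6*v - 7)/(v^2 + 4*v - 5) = (v + 7)/(v + 5)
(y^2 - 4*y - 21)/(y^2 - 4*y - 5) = (-y^2 + 4*y + 21)/(-y^2 + 4*y + 5)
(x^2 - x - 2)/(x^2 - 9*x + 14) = (x + 1)/(x - 7)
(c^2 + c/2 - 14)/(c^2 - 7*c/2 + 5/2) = (2*c^2 + c - 28)/(2*c^2 - 7*c + 5)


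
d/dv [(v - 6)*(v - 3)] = 2*v - 9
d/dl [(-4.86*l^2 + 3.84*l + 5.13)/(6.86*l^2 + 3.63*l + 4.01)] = (-43.9842*l^2 - 109.3608*l - 3.2235)/(47.0596*l^4 + 49.8036*l^3 + 68.1941*l^2 + 29.1126*l + 16.0801)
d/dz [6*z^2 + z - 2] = 12*z + 1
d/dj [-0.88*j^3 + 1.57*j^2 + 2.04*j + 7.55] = -2.64*j^2 + 3.14*j + 2.04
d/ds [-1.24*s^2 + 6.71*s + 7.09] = 6.71 - 2.48*s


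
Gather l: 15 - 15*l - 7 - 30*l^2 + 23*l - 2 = -30*l^2 + 8*l + 6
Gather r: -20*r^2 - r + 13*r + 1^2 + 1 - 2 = -20*r^2 + 12*r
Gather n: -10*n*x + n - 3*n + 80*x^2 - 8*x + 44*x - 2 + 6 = n*(-10*x - 2) + 80*x^2 + 36*x + 4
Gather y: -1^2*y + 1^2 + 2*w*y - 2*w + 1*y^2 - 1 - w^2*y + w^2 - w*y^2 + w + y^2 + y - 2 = w^2 - w + y^2*(2 - w) + y*(-w^2 + 2*w) - 2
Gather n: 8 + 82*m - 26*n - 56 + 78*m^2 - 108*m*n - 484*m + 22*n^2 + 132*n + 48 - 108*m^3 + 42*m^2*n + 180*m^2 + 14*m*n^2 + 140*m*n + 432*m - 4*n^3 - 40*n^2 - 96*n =-108*m^3 + 258*m^2 + 30*m - 4*n^3 + n^2*(14*m - 18) + n*(42*m^2 + 32*m + 10)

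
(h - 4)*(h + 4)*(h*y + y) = h^3*y + h^2*y - 16*h*y - 16*y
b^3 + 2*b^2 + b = b*(b + 1)^2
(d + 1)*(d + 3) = d^2 + 4*d + 3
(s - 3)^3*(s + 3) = s^4 - 6*s^3 + 54*s - 81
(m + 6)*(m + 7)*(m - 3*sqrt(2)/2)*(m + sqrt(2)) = m^4 - sqrt(2)*m^3/2 + 13*m^3 - 13*sqrt(2)*m^2/2 + 39*m^2 - 39*m - 21*sqrt(2)*m - 126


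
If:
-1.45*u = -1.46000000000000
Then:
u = 1.01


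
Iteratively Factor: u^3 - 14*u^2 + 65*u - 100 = (u - 5)*(u^2 - 9*u + 20) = (u - 5)^2*(u - 4)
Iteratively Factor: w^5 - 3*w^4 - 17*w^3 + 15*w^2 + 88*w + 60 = (w + 1)*(w^4 - 4*w^3 - 13*w^2 + 28*w + 60) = (w + 1)*(w + 2)*(w^3 - 6*w^2 - w + 30) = (w - 5)*(w + 1)*(w + 2)*(w^2 - w - 6) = (w - 5)*(w - 3)*(w + 1)*(w + 2)*(w + 2)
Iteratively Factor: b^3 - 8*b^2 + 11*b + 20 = (b - 4)*(b^2 - 4*b - 5) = (b - 4)*(b + 1)*(b - 5)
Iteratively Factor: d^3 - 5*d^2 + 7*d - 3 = (d - 1)*(d^2 - 4*d + 3) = (d - 3)*(d - 1)*(d - 1)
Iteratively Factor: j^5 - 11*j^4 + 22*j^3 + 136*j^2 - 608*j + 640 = (j + 4)*(j^4 - 15*j^3 + 82*j^2 - 192*j + 160) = (j - 4)*(j + 4)*(j^3 - 11*j^2 + 38*j - 40) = (j - 4)^2*(j + 4)*(j^2 - 7*j + 10) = (j - 4)^2*(j - 2)*(j + 4)*(j - 5)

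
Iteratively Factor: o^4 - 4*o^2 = (o - 2)*(o^3 + 2*o^2) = (o - 2)*(o + 2)*(o^2) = o*(o - 2)*(o + 2)*(o)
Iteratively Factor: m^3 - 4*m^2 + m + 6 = (m - 3)*(m^2 - m - 2) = (m - 3)*(m - 2)*(m + 1)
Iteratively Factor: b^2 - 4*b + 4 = (b - 2)*(b - 2)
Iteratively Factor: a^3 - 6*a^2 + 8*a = (a)*(a^2 - 6*a + 8) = a*(a - 4)*(a - 2)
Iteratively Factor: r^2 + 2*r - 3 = (r - 1)*(r + 3)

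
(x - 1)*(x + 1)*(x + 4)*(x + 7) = x^4 + 11*x^3 + 27*x^2 - 11*x - 28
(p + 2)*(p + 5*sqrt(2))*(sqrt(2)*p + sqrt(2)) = sqrt(2)*p^3 + 3*sqrt(2)*p^2 + 10*p^2 + 2*sqrt(2)*p + 30*p + 20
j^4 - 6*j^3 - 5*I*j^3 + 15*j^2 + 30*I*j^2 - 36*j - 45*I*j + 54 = (j - 3)^2*(j - 6*I)*(j + I)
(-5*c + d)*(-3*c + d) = 15*c^2 - 8*c*d + d^2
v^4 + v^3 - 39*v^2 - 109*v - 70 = (v - 7)*(v + 1)*(v + 2)*(v + 5)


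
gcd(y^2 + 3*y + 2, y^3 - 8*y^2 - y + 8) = y + 1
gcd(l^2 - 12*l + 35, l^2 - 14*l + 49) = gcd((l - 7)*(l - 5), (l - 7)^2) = l - 7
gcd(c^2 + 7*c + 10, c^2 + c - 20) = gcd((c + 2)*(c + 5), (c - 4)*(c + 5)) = c + 5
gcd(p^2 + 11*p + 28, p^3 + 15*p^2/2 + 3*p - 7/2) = p + 7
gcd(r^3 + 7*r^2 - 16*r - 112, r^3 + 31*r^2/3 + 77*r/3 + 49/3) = r + 7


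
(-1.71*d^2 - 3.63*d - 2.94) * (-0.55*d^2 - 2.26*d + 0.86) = 0.9405*d^4 + 5.8611*d^3 + 8.3502*d^2 + 3.5226*d - 2.5284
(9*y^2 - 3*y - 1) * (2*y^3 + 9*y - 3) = 18*y^5 - 6*y^4 + 79*y^3 - 54*y^2 + 3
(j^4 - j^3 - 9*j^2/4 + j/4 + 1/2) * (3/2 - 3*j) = -3*j^5 + 9*j^4/2 + 21*j^3/4 - 33*j^2/8 - 9*j/8 + 3/4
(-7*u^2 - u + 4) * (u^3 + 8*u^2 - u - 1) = -7*u^5 - 57*u^4 + 3*u^3 + 40*u^2 - 3*u - 4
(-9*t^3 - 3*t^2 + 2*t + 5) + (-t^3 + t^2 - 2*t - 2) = -10*t^3 - 2*t^2 + 3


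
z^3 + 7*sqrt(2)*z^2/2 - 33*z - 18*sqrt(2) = (z - 3*sqrt(2))*(z + sqrt(2)/2)*(z + 6*sqrt(2))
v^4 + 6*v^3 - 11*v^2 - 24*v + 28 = (v - 2)*(v - 1)*(v + 2)*(v + 7)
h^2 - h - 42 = (h - 7)*(h + 6)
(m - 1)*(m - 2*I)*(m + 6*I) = m^3 - m^2 + 4*I*m^2 + 12*m - 4*I*m - 12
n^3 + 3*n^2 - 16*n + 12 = (n - 2)*(n - 1)*(n + 6)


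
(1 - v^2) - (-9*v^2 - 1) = 8*v^2 + 2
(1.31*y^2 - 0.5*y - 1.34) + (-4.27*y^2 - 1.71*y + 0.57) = -2.96*y^2 - 2.21*y - 0.77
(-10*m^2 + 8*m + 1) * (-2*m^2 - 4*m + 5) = 20*m^4 + 24*m^3 - 84*m^2 + 36*m + 5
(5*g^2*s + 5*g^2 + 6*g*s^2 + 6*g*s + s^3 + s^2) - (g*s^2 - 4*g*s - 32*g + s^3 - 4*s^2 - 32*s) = 5*g^2*s + 5*g^2 + 5*g*s^2 + 10*g*s + 32*g + 5*s^2 + 32*s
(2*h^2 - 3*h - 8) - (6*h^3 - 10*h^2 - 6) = -6*h^3 + 12*h^2 - 3*h - 2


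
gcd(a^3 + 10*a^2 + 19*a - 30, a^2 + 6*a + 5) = a + 5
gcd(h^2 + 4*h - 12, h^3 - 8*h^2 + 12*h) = h - 2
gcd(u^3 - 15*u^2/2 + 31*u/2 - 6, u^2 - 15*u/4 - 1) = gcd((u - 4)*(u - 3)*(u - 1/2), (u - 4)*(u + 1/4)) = u - 4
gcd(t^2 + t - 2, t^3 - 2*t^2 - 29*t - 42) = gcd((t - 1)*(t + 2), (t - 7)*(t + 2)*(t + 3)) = t + 2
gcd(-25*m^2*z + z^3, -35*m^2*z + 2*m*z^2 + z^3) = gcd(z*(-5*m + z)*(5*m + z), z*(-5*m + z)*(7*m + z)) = -5*m*z + z^2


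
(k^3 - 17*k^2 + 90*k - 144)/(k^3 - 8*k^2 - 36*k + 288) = (k - 3)/(k + 6)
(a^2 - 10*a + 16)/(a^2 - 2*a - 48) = (a - 2)/(a + 6)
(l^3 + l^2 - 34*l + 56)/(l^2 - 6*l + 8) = l + 7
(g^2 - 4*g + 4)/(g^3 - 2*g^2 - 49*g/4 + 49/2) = 4*(g - 2)/(4*g^2 - 49)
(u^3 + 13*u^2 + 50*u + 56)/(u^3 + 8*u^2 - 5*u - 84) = (u + 2)/(u - 3)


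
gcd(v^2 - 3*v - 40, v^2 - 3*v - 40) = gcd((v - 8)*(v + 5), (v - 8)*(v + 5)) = v^2 - 3*v - 40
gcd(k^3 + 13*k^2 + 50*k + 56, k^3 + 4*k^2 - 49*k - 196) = k^2 + 11*k + 28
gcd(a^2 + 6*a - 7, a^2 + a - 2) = a - 1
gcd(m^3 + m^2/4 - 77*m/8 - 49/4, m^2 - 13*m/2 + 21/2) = m - 7/2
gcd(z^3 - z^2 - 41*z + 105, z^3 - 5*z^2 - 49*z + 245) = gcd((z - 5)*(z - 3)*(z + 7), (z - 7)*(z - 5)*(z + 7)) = z^2 + 2*z - 35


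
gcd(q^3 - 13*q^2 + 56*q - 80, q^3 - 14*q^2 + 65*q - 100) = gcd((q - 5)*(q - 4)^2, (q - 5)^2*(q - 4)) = q^2 - 9*q + 20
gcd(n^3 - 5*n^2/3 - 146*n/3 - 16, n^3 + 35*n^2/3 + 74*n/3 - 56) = n + 6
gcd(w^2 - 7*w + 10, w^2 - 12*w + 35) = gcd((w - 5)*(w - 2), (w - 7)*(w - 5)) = w - 5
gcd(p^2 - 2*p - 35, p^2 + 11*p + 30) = p + 5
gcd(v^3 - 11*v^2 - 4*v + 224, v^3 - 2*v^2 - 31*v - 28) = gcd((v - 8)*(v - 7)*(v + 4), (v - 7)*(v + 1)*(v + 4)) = v^2 - 3*v - 28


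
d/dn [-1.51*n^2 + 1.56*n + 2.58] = 1.56 - 3.02*n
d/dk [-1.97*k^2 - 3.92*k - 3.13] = -3.94*k - 3.92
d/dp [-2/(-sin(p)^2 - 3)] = -8*sin(2*p)/(cos(2*p) - 7)^2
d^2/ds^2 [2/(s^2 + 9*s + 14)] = 4*(-s^2 - 9*s + (2*s + 9)^2 - 14)/(s^2 + 9*s + 14)^3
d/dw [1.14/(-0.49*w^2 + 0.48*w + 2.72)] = (1.1172*w - 0.5472)/(-0.49*w^2 + 0.48*w + 2.72)^2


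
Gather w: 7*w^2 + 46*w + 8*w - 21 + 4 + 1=7*w^2 + 54*w - 16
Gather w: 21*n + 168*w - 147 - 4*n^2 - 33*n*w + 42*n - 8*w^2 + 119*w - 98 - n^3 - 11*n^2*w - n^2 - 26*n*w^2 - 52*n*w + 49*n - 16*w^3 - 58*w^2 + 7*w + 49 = -n^3 - 5*n^2 + 112*n - 16*w^3 + w^2*(-26*n - 66) + w*(-11*n^2 - 85*n + 294) - 196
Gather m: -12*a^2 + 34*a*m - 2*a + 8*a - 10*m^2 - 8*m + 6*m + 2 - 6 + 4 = -12*a^2 + 6*a - 10*m^2 + m*(34*a - 2)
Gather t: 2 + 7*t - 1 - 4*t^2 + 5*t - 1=-4*t^2 + 12*t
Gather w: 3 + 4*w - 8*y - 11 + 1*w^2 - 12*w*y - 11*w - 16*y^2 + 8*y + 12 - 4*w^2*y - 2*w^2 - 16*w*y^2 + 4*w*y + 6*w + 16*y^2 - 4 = w^2*(-4*y - 1) + w*(-16*y^2 - 8*y - 1)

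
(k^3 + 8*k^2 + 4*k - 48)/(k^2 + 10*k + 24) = k - 2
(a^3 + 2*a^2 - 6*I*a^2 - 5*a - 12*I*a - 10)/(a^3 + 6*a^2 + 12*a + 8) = (a^2 - 6*I*a - 5)/(a^2 + 4*a + 4)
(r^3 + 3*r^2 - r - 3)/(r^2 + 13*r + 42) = (r^3 + 3*r^2 - r - 3)/(r^2 + 13*r + 42)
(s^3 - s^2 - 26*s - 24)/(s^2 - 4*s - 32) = (s^2 - 5*s - 6)/(s - 8)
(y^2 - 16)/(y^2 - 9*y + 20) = (y + 4)/(y - 5)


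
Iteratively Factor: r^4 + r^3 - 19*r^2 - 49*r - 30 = (r + 2)*(r^3 - r^2 - 17*r - 15) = (r - 5)*(r + 2)*(r^2 + 4*r + 3) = (r - 5)*(r + 1)*(r + 2)*(r + 3)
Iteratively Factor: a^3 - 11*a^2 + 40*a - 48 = (a - 3)*(a^2 - 8*a + 16) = (a - 4)*(a - 3)*(a - 4)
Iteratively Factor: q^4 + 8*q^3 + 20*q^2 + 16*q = (q + 2)*(q^3 + 6*q^2 + 8*q) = q*(q + 2)*(q^2 + 6*q + 8) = q*(q + 2)^2*(q + 4)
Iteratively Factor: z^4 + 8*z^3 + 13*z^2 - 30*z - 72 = (z - 2)*(z^3 + 10*z^2 + 33*z + 36) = (z - 2)*(z + 4)*(z^2 + 6*z + 9) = (z - 2)*(z + 3)*(z + 4)*(z + 3)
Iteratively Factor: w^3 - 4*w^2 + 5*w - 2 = (w - 1)*(w^2 - 3*w + 2) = (w - 1)^2*(w - 2)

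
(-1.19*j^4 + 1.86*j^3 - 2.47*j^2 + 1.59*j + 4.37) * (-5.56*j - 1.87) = 6.6164*j^5 - 8.1163*j^4 + 10.255*j^3 - 4.2215*j^2 - 27.2705*j - 8.1719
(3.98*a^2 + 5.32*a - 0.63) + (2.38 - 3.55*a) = 3.98*a^2 + 1.77*a + 1.75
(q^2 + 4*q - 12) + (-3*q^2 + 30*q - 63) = -2*q^2 + 34*q - 75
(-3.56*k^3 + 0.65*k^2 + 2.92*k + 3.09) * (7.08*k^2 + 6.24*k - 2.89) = -25.2048*k^5 - 17.6124*k^4 + 35.018*k^3 + 38.2195*k^2 + 10.8428*k - 8.9301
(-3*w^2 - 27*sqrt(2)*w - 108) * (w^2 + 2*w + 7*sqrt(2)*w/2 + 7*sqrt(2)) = -3*w^4 - 75*sqrt(2)*w^3/2 - 6*w^3 - 297*w^2 - 75*sqrt(2)*w^2 - 594*w - 378*sqrt(2)*w - 756*sqrt(2)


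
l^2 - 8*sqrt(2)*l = l*(l - 8*sqrt(2))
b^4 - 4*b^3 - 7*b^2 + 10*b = b*(b - 5)*(b - 1)*(b + 2)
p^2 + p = p*(p + 1)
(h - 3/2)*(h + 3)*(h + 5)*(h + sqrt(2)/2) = h^4 + sqrt(2)*h^3/2 + 13*h^3/2 + 3*h^2 + 13*sqrt(2)*h^2/4 - 45*h/2 + 3*sqrt(2)*h/2 - 45*sqrt(2)/4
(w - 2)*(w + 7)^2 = w^3 + 12*w^2 + 21*w - 98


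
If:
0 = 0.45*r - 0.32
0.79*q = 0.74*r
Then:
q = 0.67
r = 0.71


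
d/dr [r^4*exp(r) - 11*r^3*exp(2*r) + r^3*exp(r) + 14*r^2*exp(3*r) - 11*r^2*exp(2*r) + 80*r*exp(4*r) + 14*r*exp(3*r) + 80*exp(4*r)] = (r^4 - 22*r^3*exp(r) + 5*r^3 + 42*r^2*exp(2*r) - 55*r^2*exp(r) + 3*r^2 + 320*r*exp(3*r) + 70*r*exp(2*r) - 22*r*exp(r) + 400*exp(3*r) + 14*exp(2*r))*exp(r)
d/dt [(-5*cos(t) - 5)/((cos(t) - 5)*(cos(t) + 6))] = 5*(sin(t)^2 - 2*cos(t) - 32)*sin(t)/((cos(t) - 5)^2*(cos(t) + 6)^2)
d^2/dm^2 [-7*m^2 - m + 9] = -14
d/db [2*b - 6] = 2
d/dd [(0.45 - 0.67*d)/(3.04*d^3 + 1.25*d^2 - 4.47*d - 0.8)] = (4.0736*d^3 - 3.2665*d^2 - 1.125*d + 2.5475)/(9.2416*d^6 + 7.6*d^5 - 25.6151*d^4 - 16.039*d^3 + 17.9809*d^2 + 7.152*d + 0.64)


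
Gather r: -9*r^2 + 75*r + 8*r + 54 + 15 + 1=-9*r^2 + 83*r + 70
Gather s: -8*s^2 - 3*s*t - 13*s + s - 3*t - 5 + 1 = -8*s^2 + s*(-3*t - 12) - 3*t - 4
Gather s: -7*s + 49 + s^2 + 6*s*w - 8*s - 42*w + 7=s^2 + s*(6*w - 15) - 42*w + 56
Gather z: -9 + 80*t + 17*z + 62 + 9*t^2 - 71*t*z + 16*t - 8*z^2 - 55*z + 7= 9*t^2 + 96*t - 8*z^2 + z*(-71*t - 38) + 60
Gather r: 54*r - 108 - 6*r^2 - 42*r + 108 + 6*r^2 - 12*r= 0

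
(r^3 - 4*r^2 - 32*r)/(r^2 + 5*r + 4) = r*(r - 8)/(r + 1)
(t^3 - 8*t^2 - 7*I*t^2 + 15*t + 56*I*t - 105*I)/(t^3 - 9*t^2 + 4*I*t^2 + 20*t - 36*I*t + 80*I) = (t^2 - t*(3 + 7*I) + 21*I)/(t^2 + 4*t*(-1 + I) - 16*I)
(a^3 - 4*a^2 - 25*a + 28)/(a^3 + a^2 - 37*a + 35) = (a^2 - 3*a - 28)/(a^2 + 2*a - 35)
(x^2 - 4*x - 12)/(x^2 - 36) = (x + 2)/(x + 6)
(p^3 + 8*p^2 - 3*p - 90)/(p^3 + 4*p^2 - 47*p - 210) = (p - 3)/(p - 7)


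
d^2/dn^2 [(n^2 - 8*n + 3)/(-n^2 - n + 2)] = 6*(3*n^3 - 5*n^2 + 13*n + 1)/(n^6 + 3*n^5 - 3*n^4 - 11*n^3 + 6*n^2 + 12*n - 8)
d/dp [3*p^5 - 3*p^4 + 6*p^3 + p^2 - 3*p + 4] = 15*p^4 - 12*p^3 + 18*p^2 + 2*p - 3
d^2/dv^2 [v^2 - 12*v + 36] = 2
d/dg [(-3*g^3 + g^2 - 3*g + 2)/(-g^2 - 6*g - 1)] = (3*g^4 + 36*g^3 + 2*g + 15)/(g^4 + 12*g^3 + 38*g^2 + 12*g + 1)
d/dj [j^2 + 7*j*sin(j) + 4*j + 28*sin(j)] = 7*j*cos(j) + 2*j + 7*sin(j) + 28*cos(j) + 4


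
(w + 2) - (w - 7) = 9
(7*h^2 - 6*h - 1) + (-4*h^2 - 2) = 3*h^2 - 6*h - 3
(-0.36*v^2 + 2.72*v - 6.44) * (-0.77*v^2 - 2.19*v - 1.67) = 0.2772*v^4 - 1.306*v^3 - 0.3968*v^2 + 9.5612*v + 10.7548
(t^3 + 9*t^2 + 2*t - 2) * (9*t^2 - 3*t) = 9*t^5 + 78*t^4 - 9*t^3 - 24*t^2 + 6*t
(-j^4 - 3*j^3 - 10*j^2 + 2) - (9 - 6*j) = -j^4 - 3*j^3 - 10*j^2 + 6*j - 7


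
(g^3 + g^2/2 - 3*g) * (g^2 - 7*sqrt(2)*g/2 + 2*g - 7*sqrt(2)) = g^5 - 7*sqrt(2)*g^4/2 + 5*g^4/2 - 35*sqrt(2)*g^3/4 - 2*g^3 - 6*g^2 + 7*sqrt(2)*g^2 + 21*sqrt(2)*g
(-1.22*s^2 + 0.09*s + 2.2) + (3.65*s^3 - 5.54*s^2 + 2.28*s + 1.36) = 3.65*s^3 - 6.76*s^2 + 2.37*s + 3.56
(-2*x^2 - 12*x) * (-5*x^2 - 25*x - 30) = 10*x^4 + 110*x^3 + 360*x^2 + 360*x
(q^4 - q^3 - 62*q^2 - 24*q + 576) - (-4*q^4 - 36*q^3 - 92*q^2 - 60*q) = 5*q^4 + 35*q^3 + 30*q^2 + 36*q + 576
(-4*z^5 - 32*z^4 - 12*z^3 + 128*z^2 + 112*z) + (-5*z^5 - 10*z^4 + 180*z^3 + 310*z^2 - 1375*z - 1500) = -9*z^5 - 42*z^4 + 168*z^3 + 438*z^2 - 1263*z - 1500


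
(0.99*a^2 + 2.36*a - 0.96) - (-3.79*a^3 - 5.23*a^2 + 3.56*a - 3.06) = 3.79*a^3 + 6.22*a^2 - 1.2*a + 2.1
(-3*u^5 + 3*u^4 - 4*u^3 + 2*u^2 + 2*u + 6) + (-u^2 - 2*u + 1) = -3*u^5 + 3*u^4 - 4*u^3 + u^2 + 7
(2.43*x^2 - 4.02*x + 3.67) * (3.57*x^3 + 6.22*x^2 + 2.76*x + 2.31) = 8.6751*x^5 + 0.763200000000003*x^4 - 5.1957*x^3 + 17.3455*x^2 + 0.843*x + 8.4777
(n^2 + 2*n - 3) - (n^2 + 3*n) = -n - 3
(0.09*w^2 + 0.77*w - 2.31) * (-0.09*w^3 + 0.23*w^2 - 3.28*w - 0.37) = -0.0081*w^5 - 0.0486*w^4 + 0.0898*w^3 - 3.0902*w^2 + 7.2919*w + 0.8547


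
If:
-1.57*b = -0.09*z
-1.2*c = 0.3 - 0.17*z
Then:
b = 0.0573248407643312*z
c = 0.141666666666667*z - 0.25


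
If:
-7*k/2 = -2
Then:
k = 4/7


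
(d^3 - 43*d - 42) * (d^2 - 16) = d^5 - 59*d^3 - 42*d^2 + 688*d + 672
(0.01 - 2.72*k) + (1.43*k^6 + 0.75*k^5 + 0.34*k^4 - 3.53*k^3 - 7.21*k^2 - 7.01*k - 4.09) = 1.43*k^6 + 0.75*k^5 + 0.34*k^4 - 3.53*k^3 - 7.21*k^2 - 9.73*k - 4.08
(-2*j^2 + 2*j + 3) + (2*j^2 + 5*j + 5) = 7*j + 8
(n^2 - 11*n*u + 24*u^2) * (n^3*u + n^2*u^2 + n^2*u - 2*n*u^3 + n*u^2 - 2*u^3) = n^5*u - 10*n^4*u^2 + n^4*u + 11*n^3*u^3 - 10*n^3*u^2 + 46*n^2*u^4 + 11*n^2*u^3 - 48*n*u^5 + 46*n*u^4 - 48*u^5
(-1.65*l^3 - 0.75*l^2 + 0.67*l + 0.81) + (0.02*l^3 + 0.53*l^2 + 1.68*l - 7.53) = -1.63*l^3 - 0.22*l^2 + 2.35*l - 6.72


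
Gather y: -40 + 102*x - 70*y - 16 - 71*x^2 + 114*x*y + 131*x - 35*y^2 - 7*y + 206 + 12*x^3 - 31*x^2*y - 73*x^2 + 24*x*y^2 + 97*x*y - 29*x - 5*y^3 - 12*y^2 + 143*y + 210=12*x^3 - 144*x^2 + 204*x - 5*y^3 + y^2*(24*x - 47) + y*(-31*x^2 + 211*x + 66) + 360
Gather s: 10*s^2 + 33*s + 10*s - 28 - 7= 10*s^2 + 43*s - 35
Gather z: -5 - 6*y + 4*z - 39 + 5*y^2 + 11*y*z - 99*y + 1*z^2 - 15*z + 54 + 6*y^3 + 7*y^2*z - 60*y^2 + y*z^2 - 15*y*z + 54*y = 6*y^3 - 55*y^2 - 51*y + z^2*(y + 1) + z*(7*y^2 - 4*y - 11) + 10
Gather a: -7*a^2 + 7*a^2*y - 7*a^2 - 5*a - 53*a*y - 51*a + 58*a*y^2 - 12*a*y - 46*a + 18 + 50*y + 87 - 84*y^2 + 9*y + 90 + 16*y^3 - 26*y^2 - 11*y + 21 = a^2*(7*y - 14) + a*(58*y^2 - 65*y - 102) + 16*y^3 - 110*y^2 + 48*y + 216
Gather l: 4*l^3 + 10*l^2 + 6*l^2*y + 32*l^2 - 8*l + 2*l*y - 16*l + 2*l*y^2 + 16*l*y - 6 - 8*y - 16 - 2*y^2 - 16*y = 4*l^3 + l^2*(6*y + 42) + l*(2*y^2 + 18*y - 24) - 2*y^2 - 24*y - 22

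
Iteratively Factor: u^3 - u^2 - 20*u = (u - 5)*(u^2 + 4*u) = (u - 5)*(u + 4)*(u)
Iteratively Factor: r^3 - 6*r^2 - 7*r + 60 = (r - 5)*(r^2 - r - 12) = (r - 5)*(r - 4)*(r + 3)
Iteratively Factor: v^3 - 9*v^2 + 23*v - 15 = (v - 5)*(v^2 - 4*v + 3) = (v - 5)*(v - 3)*(v - 1)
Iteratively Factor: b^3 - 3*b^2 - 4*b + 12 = (b - 3)*(b^2 - 4) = (b - 3)*(b - 2)*(b + 2)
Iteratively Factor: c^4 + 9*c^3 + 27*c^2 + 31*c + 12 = (c + 3)*(c^3 + 6*c^2 + 9*c + 4) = (c + 1)*(c + 3)*(c^2 + 5*c + 4) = (c + 1)^2*(c + 3)*(c + 4)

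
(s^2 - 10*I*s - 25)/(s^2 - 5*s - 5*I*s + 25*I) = (s - 5*I)/(s - 5)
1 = 1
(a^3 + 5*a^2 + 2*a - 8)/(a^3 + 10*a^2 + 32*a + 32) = (a - 1)/(a + 4)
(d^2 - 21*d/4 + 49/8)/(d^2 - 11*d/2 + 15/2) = (8*d^2 - 42*d + 49)/(4*(2*d^2 - 11*d + 15))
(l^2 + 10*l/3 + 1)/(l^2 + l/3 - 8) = (3*l + 1)/(3*l - 8)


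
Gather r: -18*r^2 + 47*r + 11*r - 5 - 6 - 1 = -18*r^2 + 58*r - 12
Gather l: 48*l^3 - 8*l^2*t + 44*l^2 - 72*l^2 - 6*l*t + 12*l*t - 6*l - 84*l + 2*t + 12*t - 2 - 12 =48*l^3 + l^2*(-8*t - 28) + l*(6*t - 90) + 14*t - 14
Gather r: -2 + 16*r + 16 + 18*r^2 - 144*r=18*r^2 - 128*r + 14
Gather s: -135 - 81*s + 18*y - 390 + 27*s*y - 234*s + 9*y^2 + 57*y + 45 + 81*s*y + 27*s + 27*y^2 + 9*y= s*(108*y - 288) + 36*y^2 + 84*y - 480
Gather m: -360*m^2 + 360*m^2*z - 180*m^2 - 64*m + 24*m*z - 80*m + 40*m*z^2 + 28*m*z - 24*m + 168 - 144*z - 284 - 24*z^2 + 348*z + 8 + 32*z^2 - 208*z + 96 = m^2*(360*z - 540) + m*(40*z^2 + 52*z - 168) + 8*z^2 - 4*z - 12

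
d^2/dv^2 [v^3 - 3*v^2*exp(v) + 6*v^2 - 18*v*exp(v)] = -3*v^2*exp(v) - 30*v*exp(v) + 6*v - 42*exp(v) + 12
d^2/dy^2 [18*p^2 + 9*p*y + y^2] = 2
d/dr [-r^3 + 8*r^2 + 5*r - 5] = -3*r^2 + 16*r + 5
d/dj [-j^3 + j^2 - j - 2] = -3*j^2 + 2*j - 1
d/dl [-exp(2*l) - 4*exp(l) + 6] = 2*(-exp(l) - 2)*exp(l)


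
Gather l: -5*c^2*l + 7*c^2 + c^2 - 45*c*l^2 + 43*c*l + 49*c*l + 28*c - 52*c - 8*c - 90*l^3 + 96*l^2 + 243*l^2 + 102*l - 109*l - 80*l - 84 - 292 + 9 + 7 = 8*c^2 - 32*c - 90*l^3 + l^2*(339 - 45*c) + l*(-5*c^2 + 92*c - 87) - 360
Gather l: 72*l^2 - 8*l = 72*l^2 - 8*l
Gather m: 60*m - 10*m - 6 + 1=50*m - 5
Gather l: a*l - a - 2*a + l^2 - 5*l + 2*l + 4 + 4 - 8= -3*a + l^2 + l*(a - 3)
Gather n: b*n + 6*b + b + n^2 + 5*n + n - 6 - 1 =7*b + n^2 + n*(b + 6) - 7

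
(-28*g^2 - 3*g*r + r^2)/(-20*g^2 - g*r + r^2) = (-7*g + r)/(-5*g + r)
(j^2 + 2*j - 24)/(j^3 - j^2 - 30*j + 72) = 1/(j - 3)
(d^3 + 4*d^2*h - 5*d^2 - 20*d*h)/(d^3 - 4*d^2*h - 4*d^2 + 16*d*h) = (d^2 + 4*d*h - 5*d - 20*h)/(d^2 - 4*d*h - 4*d + 16*h)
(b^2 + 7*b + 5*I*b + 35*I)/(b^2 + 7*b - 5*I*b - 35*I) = (b + 5*I)/(b - 5*I)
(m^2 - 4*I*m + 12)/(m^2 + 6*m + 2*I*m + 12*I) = (m - 6*I)/(m + 6)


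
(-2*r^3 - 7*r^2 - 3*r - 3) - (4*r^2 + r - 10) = -2*r^3 - 11*r^2 - 4*r + 7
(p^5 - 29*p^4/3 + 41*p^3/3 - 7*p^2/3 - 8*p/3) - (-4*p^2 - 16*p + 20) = p^5 - 29*p^4/3 + 41*p^3/3 + 5*p^2/3 + 40*p/3 - 20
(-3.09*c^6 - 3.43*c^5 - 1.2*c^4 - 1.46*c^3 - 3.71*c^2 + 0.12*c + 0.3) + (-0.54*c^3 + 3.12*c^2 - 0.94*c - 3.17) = -3.09*c^6 - 3.43*c^5 - 1.2*c^4 - 2.0*c^3 - 0.59*c^2 - 0.82*c - 2.87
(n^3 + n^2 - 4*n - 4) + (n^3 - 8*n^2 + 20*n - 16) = 2*n^3 - 7*n^2 + 16*n - 20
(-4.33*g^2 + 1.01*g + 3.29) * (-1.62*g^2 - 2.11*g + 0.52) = 7.0146*g^4 + 7.5001*g^3 - 9.7125*g^2 - 6.4167*g + 1.7108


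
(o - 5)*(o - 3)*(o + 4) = o^3 - 4*o^2 - 17*o + 60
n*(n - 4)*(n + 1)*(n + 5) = n^4 + 2*n^3 - 19*n^2 - 20*n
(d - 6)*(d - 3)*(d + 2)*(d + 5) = d^4 - 2*d^3 - 35*d^2 + 36*d + 180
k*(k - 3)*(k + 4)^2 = k^4 + 5*k^3 - 8*k^2 - 48*k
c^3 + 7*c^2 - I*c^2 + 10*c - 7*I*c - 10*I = (c + 2)*(c + 5)*(c - I)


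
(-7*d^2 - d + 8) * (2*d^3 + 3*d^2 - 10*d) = -14*d^5 - 23*d^4 + 83*d^3 + 34*d^2 - 80*d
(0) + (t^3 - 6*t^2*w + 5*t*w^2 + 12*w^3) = t^3 - 6*t^2*w + 5*t*w^2 + 12*w^3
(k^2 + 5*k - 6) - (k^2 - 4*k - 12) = 9*k + 6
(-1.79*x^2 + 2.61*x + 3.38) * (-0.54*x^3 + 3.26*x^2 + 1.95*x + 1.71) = 0.9666*x^5 - 7.2448*x^4 + 3.1929*x^3 + 13.0474*x^2 + 11.0541*x + 5.7798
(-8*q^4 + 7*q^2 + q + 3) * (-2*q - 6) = 16*q^5 + 48*q^4 - 14*q^3 - 44*q^2 - 12*q - 18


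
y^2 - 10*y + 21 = (y - 7)*(y - 3)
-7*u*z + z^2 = z*(-7*u + z)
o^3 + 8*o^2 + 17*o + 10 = (o + 1)*(o + 2)*(o + 5)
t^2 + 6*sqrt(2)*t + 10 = (t + sqrt(2))*(t + 5*sqrt(2))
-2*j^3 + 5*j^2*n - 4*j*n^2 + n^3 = (-2*j + n)*(-j + n)^2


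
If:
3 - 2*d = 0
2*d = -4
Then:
No Solution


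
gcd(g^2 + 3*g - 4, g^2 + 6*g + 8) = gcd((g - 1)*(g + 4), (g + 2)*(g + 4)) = g + 4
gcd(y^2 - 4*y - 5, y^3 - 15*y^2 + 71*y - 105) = y - 5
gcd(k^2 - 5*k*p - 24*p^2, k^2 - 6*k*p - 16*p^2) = -k + 8*p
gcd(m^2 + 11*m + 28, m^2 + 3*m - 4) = m + 4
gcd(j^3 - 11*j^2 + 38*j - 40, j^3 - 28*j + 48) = j^2 - 6*j + 8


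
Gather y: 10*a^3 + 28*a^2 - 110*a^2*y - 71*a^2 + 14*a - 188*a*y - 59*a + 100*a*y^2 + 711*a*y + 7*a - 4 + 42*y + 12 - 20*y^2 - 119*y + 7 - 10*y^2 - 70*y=10*a^3 - 43*a^2 - 38*a + y^2*(100*a - 30) + y*(-110*a^2 + 523*a - 147) + 15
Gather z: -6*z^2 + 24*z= -6*z^2 + 24*z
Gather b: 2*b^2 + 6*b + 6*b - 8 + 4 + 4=2*b^2 + 12*b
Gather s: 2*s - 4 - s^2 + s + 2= -s^2 + 3*s - 2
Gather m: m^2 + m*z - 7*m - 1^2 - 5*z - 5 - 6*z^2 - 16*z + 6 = m^2 + m*(z - 7) - 6*z^2 - 21*z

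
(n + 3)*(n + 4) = n^2 + 7*n + 12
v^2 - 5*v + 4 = (v - 4)*(v - 1)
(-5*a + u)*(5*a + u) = -25*a^2 + u^2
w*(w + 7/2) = w^2 + 7*w/2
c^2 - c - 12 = (c - 4)*(c + 3)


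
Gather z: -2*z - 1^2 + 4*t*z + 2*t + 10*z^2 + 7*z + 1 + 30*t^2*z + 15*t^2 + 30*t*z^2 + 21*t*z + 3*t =15*t^2 + 5*t + z^2*(30*t + 10) + z*(30*t^2 + 25*t + 5)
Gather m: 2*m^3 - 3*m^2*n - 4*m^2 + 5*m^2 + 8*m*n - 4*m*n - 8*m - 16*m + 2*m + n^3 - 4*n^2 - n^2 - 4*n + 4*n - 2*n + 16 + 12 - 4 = 2*m^3 + m^2*(1 - 3*n) + m*(4*n - 22) + n^3 - 5*n^2 - 2*n + 24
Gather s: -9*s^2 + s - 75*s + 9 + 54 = -9*s^2 - 74*s + 63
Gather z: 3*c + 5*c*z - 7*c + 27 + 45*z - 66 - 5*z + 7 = -4*c + z*(5*c + 40) - 32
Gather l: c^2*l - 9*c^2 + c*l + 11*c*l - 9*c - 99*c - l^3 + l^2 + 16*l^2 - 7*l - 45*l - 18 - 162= -9*c^2 - 108*c - l^3 + 17*l^2 + l*(c^2 + 12*c - 52) - 180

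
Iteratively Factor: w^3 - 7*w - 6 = (w - 3)*(w^2 + 3*w + 2) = (w - 3)*(w + 1)*(w + 2)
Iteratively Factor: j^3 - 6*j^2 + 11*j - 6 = (j - 1)*(j^2 - 5*j + 6) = (j - 3)*(j - 1)*(j - 2)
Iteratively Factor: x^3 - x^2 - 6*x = (x + 2)*(x^2 - 3*x) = (x - 3)*(x + 2)*(x)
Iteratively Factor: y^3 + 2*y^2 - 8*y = (y + 4)*(y^2 - 2*y) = (y - 2)*(y + 4)*(y)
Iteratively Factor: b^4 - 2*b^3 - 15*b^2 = (b)*(b^3 - 2*b^2 - 15*b) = b^2*(b^2 - 2*b - 15) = b^2*(b + 3)*(b - 5)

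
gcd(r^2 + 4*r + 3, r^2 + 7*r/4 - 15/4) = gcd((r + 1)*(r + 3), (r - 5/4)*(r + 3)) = r + 3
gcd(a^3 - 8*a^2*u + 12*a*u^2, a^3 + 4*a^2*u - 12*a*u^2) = -a^2 + 2*a*u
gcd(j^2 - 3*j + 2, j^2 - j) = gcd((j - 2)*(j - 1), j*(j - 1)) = j - 1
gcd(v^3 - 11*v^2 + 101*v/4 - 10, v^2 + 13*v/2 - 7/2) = v - 1/2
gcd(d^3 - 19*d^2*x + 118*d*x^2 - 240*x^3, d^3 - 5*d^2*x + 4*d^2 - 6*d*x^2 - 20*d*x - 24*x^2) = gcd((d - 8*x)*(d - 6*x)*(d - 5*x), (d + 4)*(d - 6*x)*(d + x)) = -d + 6*x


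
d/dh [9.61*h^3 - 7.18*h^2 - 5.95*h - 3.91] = 28.83*h^2 - 14.36*h - 5.95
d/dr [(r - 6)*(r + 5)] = 2*r - 1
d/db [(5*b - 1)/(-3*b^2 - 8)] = (15*b^2 - 6*b - 40)/(9*b^4 + 48*b^2 + 64)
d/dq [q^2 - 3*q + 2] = 2*q - 3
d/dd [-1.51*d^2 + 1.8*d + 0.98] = 1.8 - 3.02*d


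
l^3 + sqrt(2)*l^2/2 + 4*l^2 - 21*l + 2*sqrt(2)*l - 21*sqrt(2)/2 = (l - 3)*(l + 7)*(l + sqrt(2)/2)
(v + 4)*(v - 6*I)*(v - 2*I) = v^3 + 4*v^2 - 8*I*v^2 - 12*v - 32*I*v - 48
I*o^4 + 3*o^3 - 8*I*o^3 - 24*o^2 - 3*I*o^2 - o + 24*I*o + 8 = (o - 8)*(o - I)^2*(I*o + 1)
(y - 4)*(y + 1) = y^2 - 3*y - 4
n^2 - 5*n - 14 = (n - 7)*(n + 2)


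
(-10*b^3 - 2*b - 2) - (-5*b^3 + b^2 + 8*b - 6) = -5*b^3 - b^2 - 10*b + 4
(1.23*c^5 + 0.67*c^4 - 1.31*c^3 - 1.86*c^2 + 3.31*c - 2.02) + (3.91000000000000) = 1.23*c^5 + 0.67*c^4 - 1.31*c^3 - 1.86*c^2 + 3.31*c + 1.89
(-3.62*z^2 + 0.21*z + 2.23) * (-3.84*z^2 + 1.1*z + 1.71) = 13.9008*z^4 - 4.7884*z^3 - 14.5224*z^2 + 2.8121*z + 3.8133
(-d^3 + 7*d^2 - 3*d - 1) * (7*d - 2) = -7*d^4 + 51*d^3 - 35*d^2 - d + 2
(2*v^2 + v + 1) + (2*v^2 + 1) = 4*v^2 + v + 2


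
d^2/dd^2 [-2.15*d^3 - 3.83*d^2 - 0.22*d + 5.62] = -12.9*d - 7.66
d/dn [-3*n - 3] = -3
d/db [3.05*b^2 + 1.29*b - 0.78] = 6.1*b + 1.29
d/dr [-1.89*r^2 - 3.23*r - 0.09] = -3.78*r - 3.23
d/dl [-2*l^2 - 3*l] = -4*l - 3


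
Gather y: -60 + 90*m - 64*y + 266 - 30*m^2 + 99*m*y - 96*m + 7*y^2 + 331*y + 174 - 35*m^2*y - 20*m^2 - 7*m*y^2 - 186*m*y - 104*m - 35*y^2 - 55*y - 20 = -50*m^2 - 110*m + y^2*(-7*m - 28) + y*(-35*m^2 - 87*m + 212) + 360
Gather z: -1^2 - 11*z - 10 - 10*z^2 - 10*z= -10*z^2 - 21*z - 11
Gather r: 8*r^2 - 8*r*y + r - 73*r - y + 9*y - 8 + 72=8*r^2 + r*(-8*y - 72) + 8*y + 64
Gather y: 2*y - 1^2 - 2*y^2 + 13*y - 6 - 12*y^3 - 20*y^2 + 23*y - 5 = -12*y^3 - 22*y^2 + 38*y - 12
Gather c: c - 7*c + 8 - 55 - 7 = -6*c - 54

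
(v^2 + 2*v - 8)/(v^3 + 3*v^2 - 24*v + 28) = (v + 4)/(v^2 + 5*v - 14)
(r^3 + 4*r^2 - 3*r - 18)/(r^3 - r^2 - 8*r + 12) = (r + 3)/(r - 2)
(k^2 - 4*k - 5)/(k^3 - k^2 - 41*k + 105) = (k + 1)/(k^2 + 4*k - 21)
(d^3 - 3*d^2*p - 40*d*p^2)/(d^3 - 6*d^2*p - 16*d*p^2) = (d + 5*p)/(d + 2*p)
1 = 1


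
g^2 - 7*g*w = g*(g - 7*w)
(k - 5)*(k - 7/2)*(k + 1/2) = k^3 - 8*k^2 + 53*k/4 + 35/4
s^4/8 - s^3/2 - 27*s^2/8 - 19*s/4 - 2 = (s/4 + 1/2)*(s/2 + 1/2)*(s - 8)*(s + 1)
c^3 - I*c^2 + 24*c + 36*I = (c - 6*I)*(c + 2*I)*(c + 3*I)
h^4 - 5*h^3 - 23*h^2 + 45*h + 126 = (h - 7)*(h - 3)*(h + 2)*(h + 3)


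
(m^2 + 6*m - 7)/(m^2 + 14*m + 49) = (m - 1)/(m + 7)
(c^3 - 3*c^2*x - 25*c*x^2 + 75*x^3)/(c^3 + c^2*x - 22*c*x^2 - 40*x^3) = (c^2 + 2*c*x - 15*x^2)/(c^2 + 6*c*x + 8*x^2)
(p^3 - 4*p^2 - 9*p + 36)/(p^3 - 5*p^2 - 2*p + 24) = (p + 3)/(p + 2)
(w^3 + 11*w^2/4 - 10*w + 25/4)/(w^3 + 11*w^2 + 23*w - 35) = (w - 5/4)/(w + 7)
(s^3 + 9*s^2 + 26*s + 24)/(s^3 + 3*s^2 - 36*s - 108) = (s^2 + 6*s + 8)/(s^2 - 36)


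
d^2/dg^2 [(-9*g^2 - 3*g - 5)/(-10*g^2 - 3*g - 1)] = 10*(6*g^3 + 246*g^2 + 72*g - 1)/(1000*g^6 + 900*g^5 + 570*g^4 + 207*g^3 + 57*g^2 + 9*g + 1)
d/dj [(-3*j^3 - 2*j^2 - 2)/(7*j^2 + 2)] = j*(-21*j^3 - 18*j + 20)/(49*j^4 + 28*j^2 + 4)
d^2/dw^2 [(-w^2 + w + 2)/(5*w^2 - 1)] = 2*(25*w^3 + 135*w^2 + 15*w + 9)/(125*w^6 - 75*w^4 + 15*w^2 - 1)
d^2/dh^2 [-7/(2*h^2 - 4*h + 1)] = 28*(2*h^2 - 4*h - 8*(h - 1)^2 + 1)/(2*h^2 - 4*h + 1)^3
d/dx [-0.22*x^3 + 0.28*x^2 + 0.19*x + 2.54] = -0.66*x^2 + 0.56*x + 0.19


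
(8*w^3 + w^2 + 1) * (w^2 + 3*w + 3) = 8*w^5 + 25*w^4 + 27*w^3 + 4*w^2 + 3*w + 3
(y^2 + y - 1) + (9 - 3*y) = y^2 - 2*y + 8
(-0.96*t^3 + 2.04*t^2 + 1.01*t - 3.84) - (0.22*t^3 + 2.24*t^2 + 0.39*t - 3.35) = -1.18*t^3 - 0.2*t^2 + 0.62*t - 0.49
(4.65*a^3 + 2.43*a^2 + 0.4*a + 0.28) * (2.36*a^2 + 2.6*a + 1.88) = 10.974*a^5 + 17.8248*a^4 + 16.004*a^3 + 6.2692*a^2 + 1.48*a + 0.5264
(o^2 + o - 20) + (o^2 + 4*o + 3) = 2*o^2 + 5*o - 17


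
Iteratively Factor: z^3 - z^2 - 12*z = (z - 4)*(z^2 + 3*z) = (z - 4)*(z + 3)*(z)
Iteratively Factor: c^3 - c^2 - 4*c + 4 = (c + 2)*(c^2 - 3*c + 2) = (c - 2)*(c + 2)*(c - 1)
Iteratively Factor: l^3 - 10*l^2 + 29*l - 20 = (l - 4)*(l^2 - 6*l + 5) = (l - 4)*(l - 1)*(l - 5)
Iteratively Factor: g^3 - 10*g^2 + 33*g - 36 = (g - 3)*(g^2 - 7*g + 12) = (g - 3)^2*(g - 4)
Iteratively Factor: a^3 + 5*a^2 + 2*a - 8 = (a - 1)*(a^2 + 6*a + 8) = (a - 1)*(a + 4)*(a + 2)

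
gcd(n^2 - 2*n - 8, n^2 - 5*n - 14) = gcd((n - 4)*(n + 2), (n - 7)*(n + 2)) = n + 2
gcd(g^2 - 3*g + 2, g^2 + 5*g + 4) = 1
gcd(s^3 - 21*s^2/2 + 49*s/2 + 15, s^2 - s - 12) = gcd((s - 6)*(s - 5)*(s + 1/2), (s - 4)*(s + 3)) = 1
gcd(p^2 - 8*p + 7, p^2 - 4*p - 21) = p - 7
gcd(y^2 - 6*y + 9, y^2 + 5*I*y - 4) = 1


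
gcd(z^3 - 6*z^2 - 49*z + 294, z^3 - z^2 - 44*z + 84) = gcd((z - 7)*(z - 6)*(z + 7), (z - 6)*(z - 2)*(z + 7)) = z^2 + z - 42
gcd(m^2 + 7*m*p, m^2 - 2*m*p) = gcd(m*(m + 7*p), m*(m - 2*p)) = m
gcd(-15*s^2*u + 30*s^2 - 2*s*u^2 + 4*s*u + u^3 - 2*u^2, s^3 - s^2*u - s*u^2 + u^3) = 1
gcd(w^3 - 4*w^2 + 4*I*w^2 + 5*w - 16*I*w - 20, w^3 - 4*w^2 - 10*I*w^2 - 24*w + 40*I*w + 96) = w - 4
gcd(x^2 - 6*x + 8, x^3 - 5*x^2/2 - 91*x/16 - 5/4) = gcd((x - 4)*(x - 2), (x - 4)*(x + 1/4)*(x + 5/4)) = x - 4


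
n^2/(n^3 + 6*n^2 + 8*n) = n/(n^2 + 6*n + 8)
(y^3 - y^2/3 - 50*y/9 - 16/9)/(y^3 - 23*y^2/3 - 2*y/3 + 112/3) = (y + 1/3)/(y - 7)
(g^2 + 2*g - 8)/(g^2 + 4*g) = (g - 2)/g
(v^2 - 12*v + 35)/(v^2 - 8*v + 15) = (v - 7)/(v - 3)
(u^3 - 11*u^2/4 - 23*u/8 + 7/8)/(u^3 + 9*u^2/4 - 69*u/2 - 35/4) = (8*u^3 - 22*u^2 - 23*u + 7)/(2*(4*u^3 + 9*u^2 - 138*u - 35))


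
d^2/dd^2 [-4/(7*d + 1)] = -392/(7*d + 1)^3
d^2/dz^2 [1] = 0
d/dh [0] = 0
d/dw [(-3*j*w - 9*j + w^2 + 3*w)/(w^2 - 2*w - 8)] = (3*j*w^2 + 18*j*w + 6*j - 5*w^2 - 16*w - 24)/(w^4 - 4*w^3 - 12*w^2 + 32*w + 64)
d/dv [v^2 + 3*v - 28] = 2*v + 3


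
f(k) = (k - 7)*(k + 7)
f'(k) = 2*k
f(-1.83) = -45.65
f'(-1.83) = -3.66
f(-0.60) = -48.64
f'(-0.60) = -1.20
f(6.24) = -10.06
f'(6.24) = 12.48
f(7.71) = 10.44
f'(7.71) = 15.42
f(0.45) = -48.80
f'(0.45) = 0.90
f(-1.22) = -47.51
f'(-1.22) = -2.44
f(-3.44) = -37.17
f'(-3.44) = -6.88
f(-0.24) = -48.94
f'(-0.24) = -0.48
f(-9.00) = 32.00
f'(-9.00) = -18.00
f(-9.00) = 32.00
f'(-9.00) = -18.00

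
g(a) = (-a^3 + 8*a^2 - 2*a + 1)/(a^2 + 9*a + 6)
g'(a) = (-2*a - 9)*(-a^3 + 8*a^2 - 2*a + 1)/(a^2 + 9*a + 6)^2 + (-3*a^2 + 16*a - 2)/(a^2 + 9*a + 6)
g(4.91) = 0.88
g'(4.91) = -0.17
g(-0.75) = -39.58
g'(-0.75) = -1499.67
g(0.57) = 0.20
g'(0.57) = 0.36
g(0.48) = 0.17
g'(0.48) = 0.31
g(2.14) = 0.79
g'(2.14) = 0.27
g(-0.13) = 0.29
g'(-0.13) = -1.37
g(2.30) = 0.83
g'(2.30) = 0.24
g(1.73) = 0.66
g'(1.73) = 0.34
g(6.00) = 0.64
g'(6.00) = -0.28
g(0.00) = 0.17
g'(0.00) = -0.58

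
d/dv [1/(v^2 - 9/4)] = -32*v/(4*v^2 - 9)^2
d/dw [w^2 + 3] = 2*w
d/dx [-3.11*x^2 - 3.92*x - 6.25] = -6.22*x - 3.92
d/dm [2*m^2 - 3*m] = 4*m - 3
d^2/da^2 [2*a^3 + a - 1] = 12*a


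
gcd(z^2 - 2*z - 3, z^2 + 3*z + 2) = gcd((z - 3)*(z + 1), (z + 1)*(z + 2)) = z + 1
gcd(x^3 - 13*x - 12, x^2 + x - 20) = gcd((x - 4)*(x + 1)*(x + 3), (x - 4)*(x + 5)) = x - 4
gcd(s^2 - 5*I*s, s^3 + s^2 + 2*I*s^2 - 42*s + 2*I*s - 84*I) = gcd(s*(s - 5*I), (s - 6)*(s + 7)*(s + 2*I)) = 1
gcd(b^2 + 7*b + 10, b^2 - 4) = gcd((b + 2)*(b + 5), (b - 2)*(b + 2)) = b + 2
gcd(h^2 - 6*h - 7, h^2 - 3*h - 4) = h + 1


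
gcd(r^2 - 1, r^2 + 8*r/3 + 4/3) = 1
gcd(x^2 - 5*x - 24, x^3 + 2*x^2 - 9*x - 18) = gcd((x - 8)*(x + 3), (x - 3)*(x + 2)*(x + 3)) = x + 3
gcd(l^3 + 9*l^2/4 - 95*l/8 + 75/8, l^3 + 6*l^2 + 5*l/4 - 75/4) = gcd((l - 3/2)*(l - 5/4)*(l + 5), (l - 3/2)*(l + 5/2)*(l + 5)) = l^2 + 7*l/2 - 15/2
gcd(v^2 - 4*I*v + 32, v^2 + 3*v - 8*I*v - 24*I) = v - 8*I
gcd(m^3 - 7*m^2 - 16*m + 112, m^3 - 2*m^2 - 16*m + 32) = m^2 - 16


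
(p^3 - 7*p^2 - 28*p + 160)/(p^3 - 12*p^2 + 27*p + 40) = (p^2 + p - 20)/(p^2 - 4*p - 5)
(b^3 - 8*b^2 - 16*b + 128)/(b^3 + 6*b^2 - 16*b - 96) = (b - 8)/(b + 6)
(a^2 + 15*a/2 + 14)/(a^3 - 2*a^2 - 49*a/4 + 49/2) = 2*(a + 4)/(2*a^2 - 11*a + 14)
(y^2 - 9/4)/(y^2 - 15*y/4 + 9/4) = (4*y^2 - 9)/(4*y^2 - 15*y + 9)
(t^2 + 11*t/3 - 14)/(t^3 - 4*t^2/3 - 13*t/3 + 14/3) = (t + 6)/(t^2 + t - 2)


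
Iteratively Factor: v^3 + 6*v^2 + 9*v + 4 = (v + 1)*(v^2 + 5*v + 4) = (v + 1)^2*(v + 4)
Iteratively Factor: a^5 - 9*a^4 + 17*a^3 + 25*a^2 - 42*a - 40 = (a + 1)*(a^4 - 10*a^3 + 27*a^2 - 2*a - 40) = (a - 4)*(a + 1)*(a^3 - 6*a^2 + 3*a + 10) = (a - 4)*(a - 2)*(a + 1)*(a^2 - 4*a - 5) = (a - 4)*(a - 2)*(a + 1)^2*(a - 5)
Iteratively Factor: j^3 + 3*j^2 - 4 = (j + 2)*(j^2 + j - 2) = (j - 1)*(j + 2)*(j + 2)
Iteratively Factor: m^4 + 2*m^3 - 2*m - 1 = (m - 1)*(m^3 + 3*m^2 + 3*m + 1) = (m - 1)*(m + 1)*(m^2 + 2*m + 1) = (m - 1)*(m + 1)^2*(m + 1)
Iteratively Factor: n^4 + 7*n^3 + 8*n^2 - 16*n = (n + 4)*(n^3 + 3*n^2 - 4*n) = (n - 1)*(n + 4)*(n^2 + 4*n) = n*(n - 1)*(n + 4)*(n + 4)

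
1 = 1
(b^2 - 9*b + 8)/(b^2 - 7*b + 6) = (b - 8)/(b - 6)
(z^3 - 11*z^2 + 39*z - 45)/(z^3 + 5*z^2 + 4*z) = (z^3 - 11*z^2 + 39*z - 45)/(z*(z^2 + 5*z + 4))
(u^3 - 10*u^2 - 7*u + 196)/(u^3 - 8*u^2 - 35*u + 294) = (u + 4)/(u + 6)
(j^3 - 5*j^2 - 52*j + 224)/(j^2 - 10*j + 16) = (j^2 + 3*j - 28)/(j - 2)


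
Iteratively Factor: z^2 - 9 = (z - 3)*(z + 3)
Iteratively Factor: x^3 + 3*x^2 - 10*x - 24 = (x + 4)*(x^2 - x - 6) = (x - 3)*(x + 4)*(x + 2)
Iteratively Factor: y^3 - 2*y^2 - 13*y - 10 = (y + 2)*(y^2 - 4*y - 5) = (y + 1)*(y + 2)*(y - 5)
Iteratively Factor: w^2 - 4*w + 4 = (w - 2)*(w - 2)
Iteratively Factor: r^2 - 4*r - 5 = (r - 5)*(r + 1)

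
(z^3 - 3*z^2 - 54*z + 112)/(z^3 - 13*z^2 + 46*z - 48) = (z + 7)/(z - 3)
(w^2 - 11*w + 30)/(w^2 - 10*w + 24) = (w - 5)/(w - 4)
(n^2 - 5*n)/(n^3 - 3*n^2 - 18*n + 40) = n/(n^2 + 2*n - 8)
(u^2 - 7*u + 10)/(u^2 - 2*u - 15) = (u - 2)/(u + 3)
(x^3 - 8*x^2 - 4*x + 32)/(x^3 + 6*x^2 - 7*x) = (x^3 - 8*x^2 - 4*x + 32)/(x*(x^2 + 6*x - 7))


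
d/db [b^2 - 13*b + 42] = 2*b - 13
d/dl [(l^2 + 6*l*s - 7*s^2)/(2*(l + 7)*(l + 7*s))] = (s + 7)/(2*(l^2 + 14*l + 49))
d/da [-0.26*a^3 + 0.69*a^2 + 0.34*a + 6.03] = -0.78*a^2 + 1.38*a + 0.34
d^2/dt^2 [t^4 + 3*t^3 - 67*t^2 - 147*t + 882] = 12*t^2 + 18*t - 134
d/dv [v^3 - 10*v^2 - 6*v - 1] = 3*v^2 - 20*v - 6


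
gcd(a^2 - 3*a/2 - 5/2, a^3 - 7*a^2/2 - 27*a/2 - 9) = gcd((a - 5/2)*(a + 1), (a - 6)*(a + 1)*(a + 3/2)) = a + 1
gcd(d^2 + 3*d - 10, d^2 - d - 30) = d + 5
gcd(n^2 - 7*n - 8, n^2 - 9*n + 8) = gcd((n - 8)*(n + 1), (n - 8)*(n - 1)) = n - 8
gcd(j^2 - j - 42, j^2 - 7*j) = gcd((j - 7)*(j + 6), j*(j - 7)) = j - 7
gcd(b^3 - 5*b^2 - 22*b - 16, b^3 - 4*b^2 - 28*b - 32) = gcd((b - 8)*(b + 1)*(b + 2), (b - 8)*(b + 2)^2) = b^2 - 6*b - 16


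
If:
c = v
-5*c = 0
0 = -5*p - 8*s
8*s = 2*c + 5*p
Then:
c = 0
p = 0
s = 0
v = 0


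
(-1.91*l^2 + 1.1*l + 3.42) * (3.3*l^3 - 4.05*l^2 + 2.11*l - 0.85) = -6.303*l^5 + 11.3655*l^4 + 2.8009*l^3 - 9.9065*l^2 + 6.2812*l - 2.907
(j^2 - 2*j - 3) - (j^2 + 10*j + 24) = -12*j - 27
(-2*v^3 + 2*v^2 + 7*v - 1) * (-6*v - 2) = 12*v^4 - 8*v^3 - 46*v^2 - 8*v + 2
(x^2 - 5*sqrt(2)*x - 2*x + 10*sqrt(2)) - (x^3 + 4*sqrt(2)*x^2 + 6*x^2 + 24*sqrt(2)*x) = -x^3 - 4*sqrt(2)*x^2 - 5*x^2 - 29*sqrt(2)*x - 2*x + 10*sqrt(2)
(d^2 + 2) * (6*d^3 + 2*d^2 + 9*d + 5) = 6*d^5 + 2*d^4 + 21*d^3 + 9*d^2 + 18*d + 10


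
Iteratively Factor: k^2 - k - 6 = (k + 2)*(k - 3)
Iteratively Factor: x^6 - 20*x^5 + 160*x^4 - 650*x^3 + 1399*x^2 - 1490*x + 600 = (x - 5)*(x^5 - 15*x^4 + 85*x^3 - 225*x^2 + 274*x - 120) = (x - 5)*(x - 1)*(x^4 - 14*x^3 + 71*x^2 - 154*x + 120) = (x - 5)*(x - 3)*(x - 1)*(x^3 - 11*x^2 + 38*x - 40) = (x - 5)*(x - 3)*(x - 2)*(x - 1)*(x^2 - 9*x + 20) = (x - 5)*(x - 4)*(x - 3)*(x - 2)*(x - 1)*(x - 5)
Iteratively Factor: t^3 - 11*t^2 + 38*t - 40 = (t - 5)*(t^2 - 6*t + 8) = (t - 5)*(t - 4)*(t - 2)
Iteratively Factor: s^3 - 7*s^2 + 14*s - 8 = (s - 2)*(s^2 - 5*s + 4) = (s - 2)*(s - 1)*(s - 4)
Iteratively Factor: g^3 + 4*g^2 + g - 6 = (g + 3)*(g^2 + g - 2) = (g + 2)*(g + 3)*(g - 1)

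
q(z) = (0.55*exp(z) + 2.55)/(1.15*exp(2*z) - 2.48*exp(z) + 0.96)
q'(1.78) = -0.42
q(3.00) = 0.03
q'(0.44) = -420.19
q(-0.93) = 17.24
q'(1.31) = -1.53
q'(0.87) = -10.12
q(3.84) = 0.01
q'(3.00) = -0.04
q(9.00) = 0.00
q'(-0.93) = 67.97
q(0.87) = 2.43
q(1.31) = 0.61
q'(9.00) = 0.00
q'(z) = (0.55*exp(z) + 2.55)*(-2.3*exp(2*z) + 2.48*exp(z))/(1.15*exp(2*z) - 2.48*exp(z) + 0.96)^2 + 0.55*exp(z)/(1.15*exp(2*z) - 2.48*exp(z) + 0.96) = (-0.6325*exp(2*z) - 5.865*exp(z) + 6.852)*exp(z)/(1.3225*exp(4*z) - 5.704*exp(3*z) + 8.3584*exp(2*z) - 4.7616*exp(z) + 0.9216)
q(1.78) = 0.22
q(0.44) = -28.80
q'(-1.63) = 4.14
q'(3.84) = -0.01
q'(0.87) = -10.12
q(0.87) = 2.43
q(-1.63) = 5.13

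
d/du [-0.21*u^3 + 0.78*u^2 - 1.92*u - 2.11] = -0.63*u^2 + 1.56*u - 1.92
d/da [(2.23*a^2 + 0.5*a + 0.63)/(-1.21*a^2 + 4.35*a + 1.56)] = (10.3055*a^2 + 8.4822*a - 1.9605)/(1.4641*a^4 - 10.527*a^3 + 15.1473*a^2 + 13.572*a + 2.4336)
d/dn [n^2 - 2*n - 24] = 2*n - 2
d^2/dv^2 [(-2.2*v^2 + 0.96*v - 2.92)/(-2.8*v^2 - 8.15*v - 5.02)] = (-115.4608*v^3 - 48.1824000000002*v^2 + 480.76896*v + 495.25508)/(21.952*v^6 + 191.688*v^5 + 676.0194*v^4 + 1228.681775*v^3 + 1212.00621*v^2 + 616.14978*v + 126.506008)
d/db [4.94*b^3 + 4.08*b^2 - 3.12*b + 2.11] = 14.82*b^2 + 8.16*b - 3.12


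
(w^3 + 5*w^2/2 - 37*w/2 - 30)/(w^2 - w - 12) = (2*w^2 + 13*w + 15)/(2*(w + 3))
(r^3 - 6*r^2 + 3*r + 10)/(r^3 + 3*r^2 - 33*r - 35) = (r - 2)/(r + 7)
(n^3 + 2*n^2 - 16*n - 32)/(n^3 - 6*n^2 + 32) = (n + 4)/(n - 4)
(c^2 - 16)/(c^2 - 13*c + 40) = (c^2 - 16)/(c^2 - 13*c + 40)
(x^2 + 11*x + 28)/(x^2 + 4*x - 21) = (x + 4)/(x - 3)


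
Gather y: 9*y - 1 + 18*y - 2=27*y - 3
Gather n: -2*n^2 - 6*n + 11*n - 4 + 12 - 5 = -2*n^2 + 5*n + 3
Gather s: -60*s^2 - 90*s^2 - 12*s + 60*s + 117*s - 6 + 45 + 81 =-150*s^2 + 165*s + 120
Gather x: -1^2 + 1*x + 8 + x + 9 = 2*x + 16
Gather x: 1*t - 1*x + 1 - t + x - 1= 0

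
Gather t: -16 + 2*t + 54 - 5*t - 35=3 - 3*t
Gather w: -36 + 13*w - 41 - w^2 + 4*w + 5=-w^2 + 17*w - 72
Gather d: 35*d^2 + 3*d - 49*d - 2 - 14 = 35*d^2 - 46*d - 16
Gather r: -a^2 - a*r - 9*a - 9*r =-a^2 - 9*a + r*(-a - 9)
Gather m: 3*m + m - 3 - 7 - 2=4*m - 12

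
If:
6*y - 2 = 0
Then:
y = 1/3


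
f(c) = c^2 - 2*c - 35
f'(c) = 2*c - 2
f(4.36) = -24.71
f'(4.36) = 6.72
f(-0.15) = -34.68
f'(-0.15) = -2.30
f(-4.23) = -8.65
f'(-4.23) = -10.46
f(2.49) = -33.78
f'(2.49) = 2.98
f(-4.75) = -2.94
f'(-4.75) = -11.50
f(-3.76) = -13.34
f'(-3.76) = -9.52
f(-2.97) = -20.24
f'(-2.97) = -7.94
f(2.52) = -33.69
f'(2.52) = 3.04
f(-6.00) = 13.00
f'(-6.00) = -14.00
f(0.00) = -35.00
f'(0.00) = -2.00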